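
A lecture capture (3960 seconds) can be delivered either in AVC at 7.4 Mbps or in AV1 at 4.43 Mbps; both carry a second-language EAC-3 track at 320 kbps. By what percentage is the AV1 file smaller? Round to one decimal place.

38.5%

Audio: 320 kbps = 0.320 Mbps.
AVC: 7.720 Mbps × 3960 s = 30571.2 Mb = 3.821 GB.
AV1: 4.750 Mbps × 3960 s = 18810.0 Mb = 2.351 GB.
Reduction: (1 − 2.351/3.821) × 100 = 38.47%.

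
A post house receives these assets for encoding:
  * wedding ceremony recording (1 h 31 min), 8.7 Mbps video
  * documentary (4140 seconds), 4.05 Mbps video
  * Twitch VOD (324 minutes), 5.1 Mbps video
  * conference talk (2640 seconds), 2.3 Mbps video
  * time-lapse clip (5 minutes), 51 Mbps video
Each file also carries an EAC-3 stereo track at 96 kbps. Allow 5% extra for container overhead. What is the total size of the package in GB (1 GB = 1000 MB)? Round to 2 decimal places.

24.66 GB

Audio: 96 kbps = 0.096 Mbps.
wedding ceremony recording: 8.796 Mbps × 5460 s × 1.05 = 50427.5 Mb
documentary: 4.146 Mbps × 4140 s × 1.05 = 18022.7 Mb
Twitch VOD: 5.196 Mbps × 19440 s × 1.05 = 106060.8 Mb
conference talk: 2.396 Mbps × 2640 s × 1.05 = 6641.7 Mb
time-lapse clip: 51.096 Mbps × 300 s × 1.05 = 16095.2 Mb
Total: 197247.8 Mb = 24656.0 MB.
= 24.66 GB.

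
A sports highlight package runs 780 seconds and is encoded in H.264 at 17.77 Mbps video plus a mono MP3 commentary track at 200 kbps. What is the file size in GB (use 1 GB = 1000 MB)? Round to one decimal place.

1.8 GB

Audio: 200 kbps = 0.200 Mbps.
Total bitrate: 17.77 + 0.200 = 17.970 Mbps.
Stream data: 17.970 Mbps × 780 s = 14016.6 Mb.
14,017 Mb ÷ 8 = 1,752 MB → 1.752 GB.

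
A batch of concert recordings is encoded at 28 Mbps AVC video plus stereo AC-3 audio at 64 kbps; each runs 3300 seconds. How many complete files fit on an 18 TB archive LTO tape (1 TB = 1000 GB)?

Audio: 64 kbps = 0.064 Mbps.
Total bitrate: 28.064 Mbps.
Per item: 28.064 Mbps × 3300 s = 92,611 Mb = 11,576 MB.
Capacity: 18 TB = 144,000,000 Mb; 1554.89 items → 1554 complete.

1554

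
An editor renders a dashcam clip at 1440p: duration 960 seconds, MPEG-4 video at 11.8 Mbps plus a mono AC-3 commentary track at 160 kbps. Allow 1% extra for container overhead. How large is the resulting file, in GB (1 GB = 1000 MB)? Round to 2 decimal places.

1.45 GB

Audio: 160 kbps = 0.160 Mbps.
Total bitrate: 11.8 + 0.160 = 11.960 Mbps.
Stream data: 11.960 Mbps × 960 s = 11481.6 Mb.
With 1% container overhead: ×1.01.
11,596 Mb ÷ 8 = 1,450 MB → 1.450 GB.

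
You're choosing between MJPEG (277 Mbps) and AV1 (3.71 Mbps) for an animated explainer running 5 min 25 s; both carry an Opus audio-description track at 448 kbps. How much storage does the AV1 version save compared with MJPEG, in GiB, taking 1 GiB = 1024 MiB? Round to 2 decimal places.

10.34 GiB

5 min 25 s = 325 s
Audio: 448 kbps = 0.448 Mbps.
MJPEG: 277.448 Mbps × 325 s = 90170.6 Mb = 10.497 GiB.
AV1: 4.158 Mbps × 325 s = 1351.3 Mb = 0.157 GiB.
Saving: 10.497 − 0.157 = 10.340 GiB.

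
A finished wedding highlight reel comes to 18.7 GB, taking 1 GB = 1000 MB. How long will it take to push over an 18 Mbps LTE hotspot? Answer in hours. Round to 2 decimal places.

2.31 hours

File: 18.7 GB = 149600.0 Mb.
At 18 Mbps: 149600.0 / 18 = 8311.1 s ≈ 2.31 hours.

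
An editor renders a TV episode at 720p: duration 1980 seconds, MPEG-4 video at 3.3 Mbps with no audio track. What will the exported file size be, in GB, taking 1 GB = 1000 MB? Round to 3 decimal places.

0.817 GB

Total bitrate: 3.3 Mbps.
Stream data: 3.300 Mbps × 1980 s = 6534.0 Mb.
6,534 Mb ÷ 8 = 816.8 MB → 0.8167 GB.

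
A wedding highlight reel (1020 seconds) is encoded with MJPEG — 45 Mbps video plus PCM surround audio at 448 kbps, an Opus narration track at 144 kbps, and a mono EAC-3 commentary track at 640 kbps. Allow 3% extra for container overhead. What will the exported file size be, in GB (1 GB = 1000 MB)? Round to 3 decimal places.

Audio total: 448 + 144 + 640 = 1232 kbps = 1.232 Mbps.
Total bitrate: 45 + 1.232 = 46.232 Mbps.
Stream data: 46.232 Mbps × 1020 s = 47156.6 Mb.
With 3% container overhead: ×1.03.
48,571 Mb ÷ 8 = 6,071 MB → 6.071 GB.

6.071 GB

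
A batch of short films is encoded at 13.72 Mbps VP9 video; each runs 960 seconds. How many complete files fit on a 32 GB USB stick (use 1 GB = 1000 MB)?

19

Per item: 13.720 Mbps × 960 s = 13,171 Mb = 1,646 MB.
Capacity: 32 GB = 256,000 Mb; 19.44 items → 19 complete.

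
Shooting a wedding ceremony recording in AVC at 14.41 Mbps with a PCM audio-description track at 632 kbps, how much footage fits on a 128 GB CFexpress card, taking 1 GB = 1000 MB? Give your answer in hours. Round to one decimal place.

18.9 hours

Audio: 632 kbps = 0.632 Mbps.
Total bitrate: 14.41 + 0.632 = 15.042 Mbps.
Capacity: 128 GB = 1,024,000 Mb.
Recording time: 1,024,000 / 15.042 = 68,076 s ≈ 18.9 hours.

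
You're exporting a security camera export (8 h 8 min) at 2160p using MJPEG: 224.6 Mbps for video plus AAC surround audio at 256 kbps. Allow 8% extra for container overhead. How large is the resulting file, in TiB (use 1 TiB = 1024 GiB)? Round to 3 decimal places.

0.808 TiB

8 h 8 min = 488 min = 29280 s
Audio: 256 kbps = 0.256 Mbps.
Total bitrate: 224.6 + 0.256 = 224.856 Mbps.
Stream data: 224.856 Mbps × 29280 s = 6583783.7 Mb.
With 8% container overhead: ×1.08.
7,110,486 Mb = 888,810,796,800 bytes ÷ 1,099,511,627,776 = 0.8084 TiB.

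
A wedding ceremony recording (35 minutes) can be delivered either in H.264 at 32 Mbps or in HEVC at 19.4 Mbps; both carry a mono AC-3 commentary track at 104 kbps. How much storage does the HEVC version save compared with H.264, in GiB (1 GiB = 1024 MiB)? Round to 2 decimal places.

35 min = 2100 s
Audio: 104 kbps = 0.104 Mbps.
H.264: 32.104 Mbps × 2100 s = 67418.4 Mb = 7.849 GiB.
HEVC: 19.504 Mbps × 2100 s = 40958.4 Mb = 4.768 GiB.
Saving: 7.849 − 4.768 = 3.080 GiB.

3.08 GiB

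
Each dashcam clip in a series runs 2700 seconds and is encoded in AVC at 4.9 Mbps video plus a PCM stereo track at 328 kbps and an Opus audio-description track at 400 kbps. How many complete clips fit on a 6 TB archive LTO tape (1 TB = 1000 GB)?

Audio total: 328 + 400 = 728 kbps = 0.728 Mbps.
Total bitrate: 5.628 Mbps.
Per item: 5.628 Mbps × 2700 s = 15,196 Mb = 1,899 MB.
Capacity: 6 TB = 48,000,000 Mb; 3158.81 items → 3158 complete.

3158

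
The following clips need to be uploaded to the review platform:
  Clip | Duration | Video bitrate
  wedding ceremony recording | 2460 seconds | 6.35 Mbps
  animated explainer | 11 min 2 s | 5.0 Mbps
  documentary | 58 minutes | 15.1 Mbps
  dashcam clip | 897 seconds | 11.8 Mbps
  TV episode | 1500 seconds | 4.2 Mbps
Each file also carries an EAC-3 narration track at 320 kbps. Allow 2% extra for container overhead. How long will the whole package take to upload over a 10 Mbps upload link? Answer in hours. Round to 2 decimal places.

Audio: 320 kbps = 0.320 Mbps.
wedding ceremony recording: 6.670 Mbps × 2460 s × 1.02 = 16736.4 Mb
animated explainer: 5.320 Mbps × 662 s × 1.02 = 3592.3 Mb
documentary: 15.420 Mbps × 3480 s × 1.02 = 54734.8 Mb
dashcam clip: 12.120 Mbps × 897 s × 1.02 = 11089.1 Mb
TV episode: 4.520 Mbps × 1500 s × 1.02 = 6915.6 Mb
Total: 93068.1 Mb = 11633.5 MB.
At 10 Mbps: 93068.1 / 10 = 9307 s ≈ 2.59 hours.

2.59 hours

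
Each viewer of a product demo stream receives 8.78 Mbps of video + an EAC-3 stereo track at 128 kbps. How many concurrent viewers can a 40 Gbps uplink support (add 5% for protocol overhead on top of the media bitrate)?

4276

Audio: 128 kbps = 0.128 Mbps.
Per-viewer media rate: 8.908 Mbps.
On the wire with 5% overhead: 9.353 Mbps.
40 Gbps = 40,000 Mbps; 40,000 / 9.353 = 4276.52 → 4276 viewers.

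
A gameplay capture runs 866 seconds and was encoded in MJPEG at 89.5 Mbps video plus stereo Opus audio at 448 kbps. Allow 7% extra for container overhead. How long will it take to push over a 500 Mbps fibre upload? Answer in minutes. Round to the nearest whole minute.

Audio: 448 kbps = 0.448 Mbps.
Total bitrate: 89.948 Mbps.
File: 89.948 Mbps × 866 s = 77895.0 Mb.
With 7% container overhead: ×1.07. → 83347.6 Mb.
At 500 Mbps: 83347.6 / 500 = 166.7 s ≈ 2.78 minutes.

3 minutes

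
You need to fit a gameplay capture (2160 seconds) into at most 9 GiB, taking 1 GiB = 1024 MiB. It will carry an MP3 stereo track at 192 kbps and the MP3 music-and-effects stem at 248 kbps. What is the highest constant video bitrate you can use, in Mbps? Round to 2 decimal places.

Budget: 9 GiB = 77309.4 Mb.
Total bitrate budget: 77309.4 Mb / 2160 s = 35.791 Mbps.
Audio total: 192 + 248 = 440 kbps = 0.440 Mbps.
Video: 35.791 − 0.440 = 35.351 Mbps.

35.35 Mbps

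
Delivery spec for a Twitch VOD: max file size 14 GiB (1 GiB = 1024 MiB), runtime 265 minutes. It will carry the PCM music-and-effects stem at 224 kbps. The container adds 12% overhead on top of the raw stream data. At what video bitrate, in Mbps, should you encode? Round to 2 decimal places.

Budget: 14 GiB = 120259.1 Mb.
Stream payload after overhead: 120259.1 / 1.12 = 107374.2 Mb.
265 min = 15900 s
Total bitrate budget: 107374.2 Mb / 15900 s = 6.753 Mbps.
Audio: 224 kbps = 0.224 Mbps.
Video: 6.753 − 0.224 = 6.529 Mbps.

6.53 Mbps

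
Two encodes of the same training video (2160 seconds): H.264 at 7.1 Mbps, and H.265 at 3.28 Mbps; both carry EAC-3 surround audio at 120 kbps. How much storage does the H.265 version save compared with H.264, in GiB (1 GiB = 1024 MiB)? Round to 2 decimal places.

0.96 GiB

Audio: 120 kbps = 0.120 Mbps.
H.264: 7.220 Mbps × 2160 s = 15595.2 Mb = 1.816 GiB.
H.265: 3.400 Mbps × 2160 s = 7344.0 Mb = 0.855 GiB.
Saving: 1.816 − 0.855 = 0.961 GiB.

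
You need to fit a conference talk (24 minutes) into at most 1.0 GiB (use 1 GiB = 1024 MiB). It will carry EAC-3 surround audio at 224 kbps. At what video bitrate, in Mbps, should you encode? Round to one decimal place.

5.7 Mbps

Budget: 1.0 GiB = 8589.9 Mb.
24 min = 1440 s
Total bitrate budget: 8589.9 Mb / 1440 s = 5.965 Mbps.
Audio: 224 kbps = 0.224 Mbps.
Video: 5.965 − 0.224 = 5.741 Mbps.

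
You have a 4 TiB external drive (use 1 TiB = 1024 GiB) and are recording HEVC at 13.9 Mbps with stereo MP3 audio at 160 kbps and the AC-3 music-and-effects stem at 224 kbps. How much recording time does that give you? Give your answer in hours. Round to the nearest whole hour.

Audio total: 160 + 224 = 384 kbps = 0.384 Mbps.
Total bitrate: 13.9 + 0.384 = 14.284 Mbps.
Capacity: 4 TiB = 35,184,372 Mb.
Recording time: 35,184,372 / 14.284 = 2,463,202 s ≈ 684 hours.

684 hours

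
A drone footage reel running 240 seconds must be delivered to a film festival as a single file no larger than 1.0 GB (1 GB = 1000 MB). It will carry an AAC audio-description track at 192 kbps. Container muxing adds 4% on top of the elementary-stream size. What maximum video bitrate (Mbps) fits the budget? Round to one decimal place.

31.9 Mbps

Budget: 1.0 GB = 8000.0 Mb.
Stream payload after overhead: 8000.0 / 1.04 = 7692.3 Mb.
Total bitrate budget: 7692.3 Mb / 240 s = 32.051 Mbps.
Audio: 192 kbps = 0.192 Mbps.
Video: 32.051 − 0.192 = 31.859 Mbps.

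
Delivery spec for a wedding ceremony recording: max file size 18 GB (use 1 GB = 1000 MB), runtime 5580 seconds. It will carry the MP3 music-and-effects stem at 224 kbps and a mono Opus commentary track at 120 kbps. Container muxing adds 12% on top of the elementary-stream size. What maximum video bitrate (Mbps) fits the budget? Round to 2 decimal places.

Budget: 18 GB = 144000.0 Mb.
Stream payload after overhead: 144000.0 / 1.12 = 128571.4 Mb.
Total bitrate budget: 128571.4 Mb / 5580 s = 23.041 Mbps.
Audio total: 224 + 120 = 344 kbps = 0.344 Mbps.
Video: 23.041 − 0.344 = 22.697 Mbps.

22.70 Mbps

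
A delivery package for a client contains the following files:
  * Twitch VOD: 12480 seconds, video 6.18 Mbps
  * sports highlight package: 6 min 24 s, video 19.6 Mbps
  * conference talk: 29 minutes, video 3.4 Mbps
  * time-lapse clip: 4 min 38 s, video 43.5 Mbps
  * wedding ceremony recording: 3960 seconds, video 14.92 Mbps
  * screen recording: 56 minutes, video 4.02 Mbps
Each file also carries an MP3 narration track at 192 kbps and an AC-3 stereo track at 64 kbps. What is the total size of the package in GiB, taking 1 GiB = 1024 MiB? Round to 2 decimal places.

Audio total: 192 + 64 = 256 kbps = 0.256 Mbps.
Twitch VOD: 6.436 Mbps × 12480 s = 80321.3 Mb
sports highlight package: 19.856 Mbps × 384 s = 7624.7 Mb
conference talk: 3.656 Mbps × 1740 s = 6361.4 Mb
time-lapse clip: 43.756 Mbps × 278 s = 12164.2 Mb
wedding ceremony recording: 15.176 Mbps × 3960 s = 60097.0 Mb
screen recording: 4.276 Mbps × 3360 s = 14367.4 Mb
Total: 180935.9 Mb = 22617.0 MB.
= 21.06 GiB.

21.06 GiB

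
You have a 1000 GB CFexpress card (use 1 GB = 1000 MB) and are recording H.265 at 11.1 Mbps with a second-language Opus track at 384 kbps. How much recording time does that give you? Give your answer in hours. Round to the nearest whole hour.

Audio: 384 kbps = 0.384 Mbps.
Total bitrate: 11.1 + 0.384 = 11.484 Mbps.
Capacity: 1000 GB = 8,000,000 Mb.
Recording time: 8,000,000 / 11.484 = 696,621 s ≈ 194 hours.

194 hours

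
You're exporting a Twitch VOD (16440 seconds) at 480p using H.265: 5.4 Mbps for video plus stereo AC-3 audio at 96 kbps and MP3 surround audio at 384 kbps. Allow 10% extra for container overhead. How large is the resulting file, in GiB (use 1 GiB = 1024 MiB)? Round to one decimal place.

Audio total: 96 + 384 = 480 kbps = 0.480 Mbps.
Total bitrate: 5.4 + 0.480 = 5.880 Mbps.
Stream data: 5.880 Mbps × 16440 s = 96667.2 Mb.
With 10% container overhead: ×1.10.
106,334 Mb = 13,291,740,000 bytes ÷ 1,073,741,824 = 12.38 GiB.

12.4 GiB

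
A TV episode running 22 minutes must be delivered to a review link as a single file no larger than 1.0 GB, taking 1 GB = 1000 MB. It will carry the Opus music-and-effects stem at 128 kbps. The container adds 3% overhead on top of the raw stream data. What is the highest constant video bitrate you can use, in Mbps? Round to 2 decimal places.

Budget: 1.0 GB = 8000.0 Mb.
Stream payload after overhead: 8000.0 / 1.03 = 7767.0 Mb.
22 min = 1320 s
Total bitrate budget: 7767.0 Mb / 1320 s = 5.884 Mbps.
Audio: 128 kbps = 0.128 Mbps.
Video: 5.884 − 0.128 = 5.756 Mbps.

5.76 Mbps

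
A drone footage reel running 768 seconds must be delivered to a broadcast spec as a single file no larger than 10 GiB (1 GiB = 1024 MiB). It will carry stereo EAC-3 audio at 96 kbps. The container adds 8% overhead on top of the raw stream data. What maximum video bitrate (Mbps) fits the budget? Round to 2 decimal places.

103.47 Mbps

Budget: 10 GiB = 85899.3 Mb.
Stream payload after overhead: 85899.3 / 1.08 = 79536.4 Mb.
Total bitrate budget: 79536.4 Mb / 768 s = 103.563 Mbps.
Audio: 96 kbps = 0.096 Mbps.
Video: 103.563 − 0.096 = 103.467 Mbps.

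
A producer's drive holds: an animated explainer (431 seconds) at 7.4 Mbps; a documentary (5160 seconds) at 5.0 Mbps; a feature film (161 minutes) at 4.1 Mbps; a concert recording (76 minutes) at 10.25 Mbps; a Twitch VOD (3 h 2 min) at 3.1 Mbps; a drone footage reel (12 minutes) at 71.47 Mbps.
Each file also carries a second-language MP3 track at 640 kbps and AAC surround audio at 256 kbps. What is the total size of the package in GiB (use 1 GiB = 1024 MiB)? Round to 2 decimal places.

Audio total: 640 + 256 = 896 kbps = 0.896 Mbps.
animated explainer: 8.296 Mbps × 431 s = 3575.6 Mb
documentary: 5.896 Mbps × 5160 s = 30423.4 Mb
feature film: 4.996 Mbps × 9660 s = 48261.4 Mb
concert recording: 11.146 Mbps × 4560 s = 50825.8 Mb
Twitch VOD: 3.996 Mbps × 10920 s = 43636.3 Mb
drone footage reel: 72.366 Mbps × 720 s = 52103.5 Mb
Total: 228825.9 Mb = 28603.2 MB.
= 26.64 GiB.

26.64 GiB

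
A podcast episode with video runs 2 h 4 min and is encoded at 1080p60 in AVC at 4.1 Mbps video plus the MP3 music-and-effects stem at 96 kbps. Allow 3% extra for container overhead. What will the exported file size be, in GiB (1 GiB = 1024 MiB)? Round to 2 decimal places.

3.74 GiB

2 h 4 min = 124 min = 7440 s
Audio: 96 kbps = 0.096 Mbps.
Total bitrate: 4.1 + 0.096 = 4.196 Mbps.
Stream data: 4.196 Mbps × 7440 s = 31218.2 Mb.
With 3% container overhead: ×1.03.
32,155 Mb = 4,019,348,400 bytes ÷ 1,073,741,824 = 3.743 GiB.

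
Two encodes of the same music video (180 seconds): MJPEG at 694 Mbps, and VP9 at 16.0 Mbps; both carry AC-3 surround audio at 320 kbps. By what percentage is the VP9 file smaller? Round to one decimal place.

Audio: 320 kbps = 0.320 Mbps.
MJPEG: 694.320 Mbps × 180 s = 124977.6 Mb = 14.549 GiB.
VP9: 16.320 Mbps × 180 s = 2937.6 Mb = 0.342 GiB.
Reduction: (1 − 0.342/14.549) × 100 = 97.65%.

97.6%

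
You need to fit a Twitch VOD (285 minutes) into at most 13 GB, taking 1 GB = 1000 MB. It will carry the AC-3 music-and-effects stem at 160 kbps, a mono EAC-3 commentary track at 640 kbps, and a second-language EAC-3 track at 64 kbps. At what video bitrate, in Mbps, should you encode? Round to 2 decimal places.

5.22 Mbps

Budget: 13 GB = 104000.0 Mb.
285 min = 17100 s
Total bitrate budget: 104000.0 Mb / 17100 s = 6.082 Mbps.
Audio total: 160 + 640 + 64 = 864 kbps = 0.864 Mbps.
Video: 6.082 − 0.864 = 5.218 Mbps.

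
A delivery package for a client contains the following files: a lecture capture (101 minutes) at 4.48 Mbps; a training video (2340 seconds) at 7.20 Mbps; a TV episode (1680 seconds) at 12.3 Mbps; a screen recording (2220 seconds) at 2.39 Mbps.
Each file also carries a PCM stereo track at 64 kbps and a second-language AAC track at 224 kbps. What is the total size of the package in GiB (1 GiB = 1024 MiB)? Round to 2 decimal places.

8.56 GiB

Audio total: 64 + 224 = 288 kbps = 0.288 Mbps.
lecture capture: 4.768 Mbps × 6060 s = 28894.1 Mb
training video: 7.488 Mbps × 2340 s = 17521.9 Mb
TV episode: 12.588 Mbps × 1680 s = 21147.8 Mb
screen recording: 2.678 Mbps × 2220 s = 5945.2 Mb
Total: 73509.0 Mb = 9188.6 MB.
= 8.558 GiB.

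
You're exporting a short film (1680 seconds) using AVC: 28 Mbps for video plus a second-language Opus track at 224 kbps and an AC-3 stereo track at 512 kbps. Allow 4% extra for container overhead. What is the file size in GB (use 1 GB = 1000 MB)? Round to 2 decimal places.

6.28 GB

Audio total: 224 + 512 = 736 kbps = 0.736 Mbps.
Total bitrate: 28 + 0.736 = 28.736 Mbps.
Stream data: 28.736 Mbps × 1680 s = 48276.5 Mb.
With 4% container overhead: ×1.04.
50,208 Mb ÷ 8 = 6,276 MB → 6.276 GB.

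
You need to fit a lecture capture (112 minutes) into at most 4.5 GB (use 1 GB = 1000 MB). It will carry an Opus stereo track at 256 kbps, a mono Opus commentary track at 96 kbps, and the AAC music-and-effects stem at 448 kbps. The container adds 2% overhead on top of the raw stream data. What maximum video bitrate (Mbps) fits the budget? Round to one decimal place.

Budget: 4.5 GB = 36000.0 Mb.
Stream payload after overhead: 36000.0 / 1.02 = 35294.1 Mb.
112 min = 6720 s
Total bitrate budget: 35294.1 Mb / 6720 s = 5.252 Mbps.
Audio total: 256 + 96 + 448 = 800 kbps = 0.800 Mbps.
Video: 5.252 − 0.800 = 4.452 Mbps.

4.5 Mbps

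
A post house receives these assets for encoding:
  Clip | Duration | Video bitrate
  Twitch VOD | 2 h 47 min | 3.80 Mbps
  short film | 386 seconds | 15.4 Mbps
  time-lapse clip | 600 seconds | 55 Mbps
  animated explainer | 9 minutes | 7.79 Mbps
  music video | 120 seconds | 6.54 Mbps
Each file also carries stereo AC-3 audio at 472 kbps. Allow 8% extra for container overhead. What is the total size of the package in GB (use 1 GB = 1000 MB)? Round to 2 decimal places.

11.81 GB

Audio: 472 kbps = 0.472 Mbps.
Twitch VOD: 4.272 Mbps × 10020 s × 1.08 = 46229.9 Mb
short film: 15.872 Mbps × 386 s × 1.08 = 6616.7 Mb
time-lapse clip: 55.472 Mbps × 600 s × 1.08 = 35945.9 Mb
animated explainer: 8.262 Mbps × 540 s × 1.08 = 4818.4 Mb
music video: 7.012 Mbps × 120 s × 1.08 = 908.8 Mb
Total: 94519.6 Mb = 11815.0 MB.
= 11.81 GB.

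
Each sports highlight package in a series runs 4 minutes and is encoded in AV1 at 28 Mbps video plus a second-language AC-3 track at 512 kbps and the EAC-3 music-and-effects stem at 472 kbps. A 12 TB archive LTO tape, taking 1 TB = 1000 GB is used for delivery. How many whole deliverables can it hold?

4 min = 240 s
Audio total: 512 + 472 = 984 kbps = 0.984 Mbps.
Total bitrate: 28.984 Mbps.
Per item: 28.984 Mbps × 240 s = 6,956 Mb = 869.5 MB.
Capacity: 12 TB = 96,000,000 Mb; 13800.72 items → 13800 complete.

13800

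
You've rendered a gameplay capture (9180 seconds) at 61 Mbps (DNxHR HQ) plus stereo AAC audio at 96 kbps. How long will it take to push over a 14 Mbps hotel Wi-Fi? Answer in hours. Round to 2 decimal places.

Audio: 96 kbps = 0.096 Mbps.
Total bitrate: 61.096 Mbps.
File: 61.096 Mbps × 9180 s = 560861.3 Mb.
At 14 Mbps: 560861.3 / 14 = 40061.5 s ≈ 11.1 hours.

11.13 hours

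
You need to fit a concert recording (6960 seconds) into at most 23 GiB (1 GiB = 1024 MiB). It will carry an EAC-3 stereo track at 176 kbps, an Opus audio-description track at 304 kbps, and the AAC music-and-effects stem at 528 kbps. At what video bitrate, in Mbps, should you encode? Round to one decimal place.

27.4 Mbps

Budget: 23 GiB = 197568.5 Mb.
Total bitrate budget: 197568.5 Mb / 6960 s = 28.386 Mbps.
Audio total: 176 + 304 + 528 = 1008 kbps = 1.008 Mbps.
Video: 28.386 − 1.008 = 27.378 Mbps.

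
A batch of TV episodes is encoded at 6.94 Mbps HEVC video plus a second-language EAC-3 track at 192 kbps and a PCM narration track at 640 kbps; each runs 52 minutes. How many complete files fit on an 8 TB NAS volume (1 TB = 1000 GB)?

2639

52 min = 3120 s
Audio total: 192 + 640 = 832 kbps = 0.832 Mbps.
Total bitrate: 7.772 Mbps.
Per item: 7.772 Mbps × 3120 s = 24,249 Mb = 3,031 MB.
Capacity: 8 TB = 64,000,000 Mb; 2639.32 items → 2639 complete.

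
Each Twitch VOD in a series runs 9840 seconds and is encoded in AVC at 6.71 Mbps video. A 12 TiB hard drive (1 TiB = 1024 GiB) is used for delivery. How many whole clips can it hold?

1598

Per item: 6.710 Mbps × 9840 s = 66,026 Mb = 8,253 MB.
Capacity: 12 TiB = 105,553,116 Mb; 1598.65 items → 1598 complete.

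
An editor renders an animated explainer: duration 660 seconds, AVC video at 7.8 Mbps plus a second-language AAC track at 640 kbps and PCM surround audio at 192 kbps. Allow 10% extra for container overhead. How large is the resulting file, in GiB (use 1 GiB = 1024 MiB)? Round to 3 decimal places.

Audio total: 640 + 192 = 832 kbps = 0.832 Mbps.
Total bitrate: 7.8 + 0.832 = 8.632 Mbps.
Stream data: 8.632 Mbps × 660 s = 5697.1 Mb.
With 10% container overhead: ×1.10.
6,267 Mb = 783,354,000 bytes ÷ 1,073,741,824 = 0.7296 GiB.

0.730 GiB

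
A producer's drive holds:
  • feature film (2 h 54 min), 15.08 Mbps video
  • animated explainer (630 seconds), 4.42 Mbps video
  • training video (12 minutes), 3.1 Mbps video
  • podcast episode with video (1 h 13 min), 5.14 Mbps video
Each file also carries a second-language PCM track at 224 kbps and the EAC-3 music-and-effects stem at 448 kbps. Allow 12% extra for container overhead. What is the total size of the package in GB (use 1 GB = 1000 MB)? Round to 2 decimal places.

27.42 GB

Audio total: 224 + 448 = 672 kbps = 0.672 Mbps.
feature film: 15.752 Mbps × 10440 s × 1.12 = 184185.0 Mb
animated explainer: 5.092 Mbps × 630 s × 1.12 = 3592.9 Mb
training video: 3.772 Mbps × 720 s × 1.12 = 3041.7 Mb
podcast episode with video: 5.812 Mbps × 4380 s × 1.12 = 28511.3 Mb
Total: 219331.0 Mb = 27416.4 MB.
= 27.42 GB.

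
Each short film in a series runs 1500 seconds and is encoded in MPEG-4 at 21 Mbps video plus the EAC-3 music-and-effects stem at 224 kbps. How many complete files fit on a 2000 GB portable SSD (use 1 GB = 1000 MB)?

Audio: 224 kbps = 0.224 Mbps.
Total bitrate: 21.224 Mbps.
Per item: 21.224 Mbps × 1500 s = 31,836 Mb = 3,980 MB.
Capacity: 2000 GB = 16,000,000 Mb; 502.58 items → 502 complete.

502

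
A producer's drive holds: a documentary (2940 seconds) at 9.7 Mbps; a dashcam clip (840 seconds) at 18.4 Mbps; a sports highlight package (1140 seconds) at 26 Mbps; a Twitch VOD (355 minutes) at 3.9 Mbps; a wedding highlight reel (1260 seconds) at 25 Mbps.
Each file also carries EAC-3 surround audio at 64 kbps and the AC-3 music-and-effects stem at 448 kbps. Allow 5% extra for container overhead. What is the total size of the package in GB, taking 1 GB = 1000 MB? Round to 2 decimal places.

26.55 GB

Audio total: 64 + 448 = 512 kbps = 0.512 Mbps.
documentary: 10.212 Mbps × 2940 s × 1.05 = 31524.4 Mb
dashcam clip: 18.912 Mbps × 840 s × 1.05 = 16680.4 Mb
sports highlight package: 26.512 Mbps × 1140 s × 1.05 = 31734.9 Mb
Twitch VOD: 4.412 Mbps × 21300 s × 1.05 = 98674.4 Mb
wedding highlight reel: 25.512 Mbps × 1260 s × 1.05 = 33752.4 Mb
Total: 212366.4 Mb = 26545.8 MB.
= 26.55 GB.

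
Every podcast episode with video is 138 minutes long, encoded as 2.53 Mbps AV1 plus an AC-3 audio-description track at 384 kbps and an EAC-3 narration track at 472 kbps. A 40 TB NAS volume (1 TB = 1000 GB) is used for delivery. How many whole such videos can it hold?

138 min = 8280 s
Audio total: 384 + 472 = 856 kbps = 0.856 Mbps.
Total bitrate: 3.386 Mbps.
Per item: 3.386 Mbps × 8280 s = 28,036 Mb = 3,505 MB.
Capacity: 40 TB = 320,000,000 Mb; 11413.86 items → 11413 complete.

11413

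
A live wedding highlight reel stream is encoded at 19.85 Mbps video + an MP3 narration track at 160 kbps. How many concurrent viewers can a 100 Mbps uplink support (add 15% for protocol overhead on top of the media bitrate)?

4

Audio: 160 kbps = 0.160 Mbps.
Per-viewer media rate: 20.010 Mbps.
On the wire with 15% overhead: 23.012 Mbps.
100 Mbps = 100.0 Mbps; 100.0 / 23.012 = 4.35 → 4 viewers.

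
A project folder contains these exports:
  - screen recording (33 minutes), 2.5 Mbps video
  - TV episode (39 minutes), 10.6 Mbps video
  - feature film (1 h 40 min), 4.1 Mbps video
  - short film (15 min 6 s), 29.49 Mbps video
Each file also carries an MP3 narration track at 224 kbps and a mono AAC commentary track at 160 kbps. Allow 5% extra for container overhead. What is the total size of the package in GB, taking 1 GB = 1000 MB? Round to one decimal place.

11.2 GB

Audio total: 224 + 160 = 384 kbps = 0.384 Mbps.
screen recording: 2.884 Mbps × 1980 s × 1.05 = 5995.8 Mb
TV episode: 10.984 Mbps × 2340 s × 1.05 = 26987.7 Mb
feature film: 4.484 Mbps × 6000 s × 1.05 = 28249.2 Mb
short film: 29.874 Mbps × 906 s × 1.05 = 28419.1 Mb
Total: 89651.9 Mb = 11206.5 MB.
= 11.21 GB.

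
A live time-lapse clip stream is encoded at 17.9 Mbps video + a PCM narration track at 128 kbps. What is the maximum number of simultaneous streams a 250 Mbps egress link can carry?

13

Audio: 128 kbps = 0.128 Mbps.
Per-viewer media rate: 18.028 Mbps.
250 Mbps = 250.0 Mbps; 250.0 / 18.028 = 13.87 → 13 viewers.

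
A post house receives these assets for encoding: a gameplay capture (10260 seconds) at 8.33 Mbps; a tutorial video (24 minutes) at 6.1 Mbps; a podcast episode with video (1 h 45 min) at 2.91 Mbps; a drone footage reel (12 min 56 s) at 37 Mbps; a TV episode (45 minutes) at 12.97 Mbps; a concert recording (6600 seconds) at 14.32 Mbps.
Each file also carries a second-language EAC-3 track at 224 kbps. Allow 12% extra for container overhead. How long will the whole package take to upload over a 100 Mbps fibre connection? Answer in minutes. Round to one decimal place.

Audio: 224 kbps = 0.224 Mbps.
gameplay capture: 8.554 Mbps × 10260 s × 1.12 = 98295.7 Mb
tutorial video: 6.324 Mbps × 1440 s × 1.12 = 10199.3 Mb
podcast episode with video: 3.134 Mbps × 6300 s × 1.12 = 22113.5 Mb
drone footage reel: 37.224 Mbps × 776 s × 1.12 = 32352.1 Mb
TV episode: 13.194 Mbps × 2700 s × 1.12 = 39898.7 Mb
concert recording: 14.544 Mbps × 6600 s × 1.12 = 107509.2 Mb
Total: 310368.6 Mb = 38796.1 MB.
At 100 Mbps: 310368.6 / 100 = 3104 s ≈ 51.7 minutes.

51.7 minutes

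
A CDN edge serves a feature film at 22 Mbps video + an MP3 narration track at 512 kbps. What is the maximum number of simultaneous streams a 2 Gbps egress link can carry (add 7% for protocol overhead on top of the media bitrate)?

Audio: 512 kbps = 0.512 Mbps.
Per-viewer media rate: 22.512 Mbps.
On the wire with 7% overhead: 24.088 Mbps.
2 Gbps = 2,000 Mbps; 2,000 / 24.088 = 83.03 → 83 viewers.

83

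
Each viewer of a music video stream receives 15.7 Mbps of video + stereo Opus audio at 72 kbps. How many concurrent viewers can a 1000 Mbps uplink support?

Audio: 72 kbps = 0.072 Mbps.
Per-viewer media rate: 15.772 Mbps.
1000 Mbps = 1,000 Mbps; 1,000 / 15.772 = 63.40 → 63 viewers.

63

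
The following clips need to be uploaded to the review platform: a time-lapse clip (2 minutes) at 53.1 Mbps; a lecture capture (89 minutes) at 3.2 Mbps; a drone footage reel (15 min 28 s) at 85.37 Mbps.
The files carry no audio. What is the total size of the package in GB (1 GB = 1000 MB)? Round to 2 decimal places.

time-lapse clip: 53.100 Mbps × 120 s = 6372.0 Mb
lecture capture: 3.200 Mbps × 5340 s = 17088.0 Mb
drone footage reel: 85.370 Mbps × 928 s = 79223.4 Mb
Total: 102683.4 Mb = 12835.4 MB.
= 12.84 GB.

12.84 GB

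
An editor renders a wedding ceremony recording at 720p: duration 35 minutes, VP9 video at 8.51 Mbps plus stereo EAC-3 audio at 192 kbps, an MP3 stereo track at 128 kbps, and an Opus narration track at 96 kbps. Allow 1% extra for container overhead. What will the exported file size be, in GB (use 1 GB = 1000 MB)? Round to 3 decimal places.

35 min = 2100 s
Audio total: 192 + 128 + 96 = 416 kbps = 0.416 Mbps.
Total bitrate: 8.51 + 0.416 = 8.926 Mbps.
Stream data: 8.926 Mbps × 2100 s = 18744.6 Mb.
With 1% container overhead: ×1.01.
18,932 Mb ÷ 8 = 2,367 MB → 2.367 GB.

2.367 GB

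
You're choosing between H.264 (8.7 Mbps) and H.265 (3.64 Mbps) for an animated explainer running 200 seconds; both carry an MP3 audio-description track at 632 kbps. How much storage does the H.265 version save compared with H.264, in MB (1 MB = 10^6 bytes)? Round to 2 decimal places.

Audio: 632 kbps = 0.632 Mbps.
H.264: 9.332 Mbps × 200 s = 1866.4 Mb = 233.300 MB.
H.265: 4.272 Mbps × 200 s = 854.4 Mb = 106.800 MB.
Saving: 233.300 − 106.800 = 126.500 MB.

126.50 MB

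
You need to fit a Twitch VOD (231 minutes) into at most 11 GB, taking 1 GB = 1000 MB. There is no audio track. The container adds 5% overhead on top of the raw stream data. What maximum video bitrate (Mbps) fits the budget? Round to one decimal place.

Budget: 11 GB = 88000.0 Mb.
Stream payload after overhead: 88000.0 / 1.05 = 83809.5 Mb.
231 min = 13860 s
Total bitrate budget: 83809.5 Mb / 13860 s = 6.047 Mbps.

6.0 Mbps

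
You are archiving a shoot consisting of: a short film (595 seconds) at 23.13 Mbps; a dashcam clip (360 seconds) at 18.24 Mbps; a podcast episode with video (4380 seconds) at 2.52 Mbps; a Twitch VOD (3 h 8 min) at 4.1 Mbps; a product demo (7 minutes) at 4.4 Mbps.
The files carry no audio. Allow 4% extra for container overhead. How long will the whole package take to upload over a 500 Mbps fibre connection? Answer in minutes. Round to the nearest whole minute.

short film: 23.130 Mbps × 595 s × 1.04 = 14312.8 Mb
dashcam clip: 18.240 Mbps × 360 s × 1.04 = 6829.1 Mb
podcast episode with video: 2.520 Mbps × 4380 s × 1.04 = 11479.1 Mb
Twitch VOD: 4.100 Mbps × 11280 s × 1.04 = 48097.9 Mb
product demo: 4.400 Mbps × 420 s × 1.04 = 1921.9 Mb
Total: 82640.8 Mb = 10330.1 MB.
At 500 Mbps: 82640.8 / 500 = 165 s ≈ 2.75 minutes.

3 minutes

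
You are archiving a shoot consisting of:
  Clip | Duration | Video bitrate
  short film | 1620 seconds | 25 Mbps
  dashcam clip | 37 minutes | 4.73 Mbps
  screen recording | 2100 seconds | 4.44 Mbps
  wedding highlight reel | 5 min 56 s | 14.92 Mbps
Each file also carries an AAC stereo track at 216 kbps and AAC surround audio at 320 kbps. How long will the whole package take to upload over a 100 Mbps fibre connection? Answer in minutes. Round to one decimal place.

11.5 minutes

Audio total: 216 + 320 = 536 kbps = 0.536 Mbps.
short film: 25.536 Mbps × 1620 s = 41368.3 Mb
dashcam clip: 5.266 Mbps × 2220 s = 11690.5 Mb
screen recording: 4.976 Mbps × 2100 s = 10449.6 Mb
wedding highlight reel: 15.456 Mbps × 356 s = 5502.3 Mb
Total: 69010.8 Mb = 8626.3 MB.
At 100 Mbps: 69010.8 / 100 = 690 s ≈ 11.5 minutes.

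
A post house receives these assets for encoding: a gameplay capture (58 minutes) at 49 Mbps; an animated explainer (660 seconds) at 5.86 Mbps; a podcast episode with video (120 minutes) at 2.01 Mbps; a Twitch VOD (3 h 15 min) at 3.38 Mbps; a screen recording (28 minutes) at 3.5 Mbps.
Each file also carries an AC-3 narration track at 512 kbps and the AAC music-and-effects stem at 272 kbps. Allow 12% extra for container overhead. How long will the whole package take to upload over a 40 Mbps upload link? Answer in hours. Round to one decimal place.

2.0 hours

Audio total: 512 + 272 = 784 kbps = 0.784 Mbps.
gameplay capture: 49.784 Mbps × 3480 s × 1.12 = 194038.1 Mb
animated explainer: 6.644 Mbps × 660 s × 1.12 = 4911.2 Mb
podcast episode with video: 2.794 Mbps × 7200 s × 1.12 = 22530.8 Mb
Twitch VOD: 4.164 Mbps × 11700 s × 1.12 = 54565.1 Mb
screen recording: 4.284 Mbps × 1680 s × 1.12 = 8060.8 Mb
Total: 284106.0 Mb = 35513.3 MB.
At 40 Mbps: 284106.0 / 40 = 7103 s ≈ 1.97 hours.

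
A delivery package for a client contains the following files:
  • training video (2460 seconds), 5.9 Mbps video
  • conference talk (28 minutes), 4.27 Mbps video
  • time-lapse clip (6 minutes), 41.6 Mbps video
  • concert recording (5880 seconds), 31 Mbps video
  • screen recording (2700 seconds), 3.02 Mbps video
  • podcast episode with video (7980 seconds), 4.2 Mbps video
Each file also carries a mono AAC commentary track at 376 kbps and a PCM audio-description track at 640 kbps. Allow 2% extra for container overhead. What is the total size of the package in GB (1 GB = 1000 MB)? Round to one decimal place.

Audio total: 376 + 640 = 1016 kbps = 1.016 Mbps.
training video: 6.916 Mbps × 2460 s × 1.02 = 17353.6 Mb
conference talk: 5.286 Mbps × 1680 s × 1.02 = 9058.1 Mb
time-lapse clip: 42.616 Mbps × 360 s × 1.02 = 15648.6 Mb
concert recording: 32.016 Mbps × 5880 s × 1.02 = 192019.2 Mb
screen recording: 4.036 Mbps × 2700 s × 1.02 = 11115.1 Mb
podcast episode with video: 5.216 Mbps × 7980 s × 1.02 = 42456.2 Mb
Total: 287650.8 Mb = 35956.3 MB.
= 35.96 GB.

36.0 GB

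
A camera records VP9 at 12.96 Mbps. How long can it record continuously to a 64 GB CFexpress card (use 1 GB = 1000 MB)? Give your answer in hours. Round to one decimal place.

11.0 hours

Capacity: 64 GB = 512,000 Mb.
Recording time: 512,000 / 12.960 = 39,506 s ≈ 11.0 hours.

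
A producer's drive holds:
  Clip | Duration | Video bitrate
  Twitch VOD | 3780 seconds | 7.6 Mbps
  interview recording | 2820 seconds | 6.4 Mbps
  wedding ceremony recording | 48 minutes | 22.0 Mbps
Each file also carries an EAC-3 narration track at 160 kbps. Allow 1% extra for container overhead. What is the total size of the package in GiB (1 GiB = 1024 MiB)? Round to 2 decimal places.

Audio: 160 kbps = 0.160 Mbps.
Twitch VOD: 7.760 Mbps × 3780 s × 1.01 = 29626.1 Mb
interview recording: 6.560 Mbps × 2820 s × 1.01 = 18684.2 Mb
wedding ceremony recording: 22.160 Mbps × 2880 s × 1.01 = 64459.0 Mb
Total: 112769.3 Mb = 14096.2 MB.
= 13.13 GiB.

13.13 GiB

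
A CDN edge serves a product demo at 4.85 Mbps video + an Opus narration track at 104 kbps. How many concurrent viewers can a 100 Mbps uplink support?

20

Audio: 104 kbps = 0.104 Mbps.
Per-viewer media rate: 4.954 Mbps.
100 Mbps = 100.0 Mbps; 100.0 / 4.954 = 20.19 → 20 viewers.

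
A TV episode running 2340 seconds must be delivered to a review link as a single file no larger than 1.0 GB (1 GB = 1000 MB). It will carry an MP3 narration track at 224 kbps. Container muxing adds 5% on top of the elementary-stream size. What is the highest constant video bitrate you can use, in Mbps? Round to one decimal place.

Budget: 1.0 GB = 8000.0 Mb.
Stream payload after overhead: 8000.0 / 1.05 = 7619.0 Mb.
Total bitrate budget: 7619.0 Mb / 2340 s = 3.256 Mbps.
Audio: 224 kbps = 0.224 Mbps.
Video: 3.256 − 0.224 = 3.032 Mbps.

3.0 Mbps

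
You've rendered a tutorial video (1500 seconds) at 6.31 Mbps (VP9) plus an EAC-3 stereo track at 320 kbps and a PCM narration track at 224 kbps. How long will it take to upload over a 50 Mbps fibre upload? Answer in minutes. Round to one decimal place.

3.4 minutes

Audio total: 320 + 224 = 544 kbps = 0.544 Mbps.
Total bitrate: 6.854 Mbps.
File: 6.854 Mbps × 1500 s = 10281.0 Mb.
At 50 Mbps: 10281.0 / 50 = 205.6 s ≈ 3.43 minutes.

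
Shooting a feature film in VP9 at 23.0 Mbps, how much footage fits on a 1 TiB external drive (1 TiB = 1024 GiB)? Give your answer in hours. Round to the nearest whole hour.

106 hours

Capacity: 1 TiB = 8,796,093 Mb.
Recording time: 8,796,093 / 23.000 = 382,439 s ≈ 106 hours.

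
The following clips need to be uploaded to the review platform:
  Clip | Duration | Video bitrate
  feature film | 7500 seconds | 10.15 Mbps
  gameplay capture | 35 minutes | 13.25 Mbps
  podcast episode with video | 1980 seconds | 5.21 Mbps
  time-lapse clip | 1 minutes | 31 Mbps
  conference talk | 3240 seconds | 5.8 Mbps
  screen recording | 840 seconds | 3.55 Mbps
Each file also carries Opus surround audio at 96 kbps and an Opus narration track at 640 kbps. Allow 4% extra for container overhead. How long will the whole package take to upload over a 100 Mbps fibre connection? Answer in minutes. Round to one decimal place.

Audio total: 96 + 640 = 736 kbps = 0.736 Mbps.
feature film: 10.886 Mbps × 7500 s × 1.04 = 84910.8 Mb
gameplay capture: 13.986 Mbps × 2100 s × 1.04 = 30545.4 Mb
podcast episode with video: 5.946 Mbps × 1980 s × 1.04 = 12244.0 Mb
time-lapse clip: 31.736 Mbps × 60 s × 1.04 = 1980.3 Mb
conference talk: 6.536 Mbps × 3240 s × 1.04 = 22023.7 Mb
screen recording: 4.286 Mbps × 840 s × 1.04 = 3744.2 Mb
Total: 155448.5 Mb = 19431.1 MB.
At 100 Mbps: 155448.5 / 100 = 1554 s ≈ 25.9 minutes.

25.9 minutes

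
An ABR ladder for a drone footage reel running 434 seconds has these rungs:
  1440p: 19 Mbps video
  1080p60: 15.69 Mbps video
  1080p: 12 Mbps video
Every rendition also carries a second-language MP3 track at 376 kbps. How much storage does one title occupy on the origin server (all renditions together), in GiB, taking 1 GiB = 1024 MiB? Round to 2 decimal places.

2.42 GiB

Audio: 376 kbps = 0.376 Mbps.
Sum of rendition bitrates: (19+0.376) + (15.69+0.376) + (12+0.376) = 47.818 Mbps.
× 434 s = 20,753 Mb = 2,594 MB = 2.416 GiB.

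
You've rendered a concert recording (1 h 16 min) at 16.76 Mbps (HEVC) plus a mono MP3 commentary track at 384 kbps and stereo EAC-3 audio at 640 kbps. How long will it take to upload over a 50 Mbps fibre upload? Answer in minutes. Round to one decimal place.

27.0 minutes

1 h 16 min = 76 min = 4560 s
Audio total: 384 + 640 = 1024 kbps = 1.024 Mbps.
Total bitrate: 17.784 Mbps.
File: 17.784 Mbps × 4560 s = 81095.0 Mb.
At 50 Mbps: 81095.0 / 50 = 1621.9 s ≈ 27 minutes.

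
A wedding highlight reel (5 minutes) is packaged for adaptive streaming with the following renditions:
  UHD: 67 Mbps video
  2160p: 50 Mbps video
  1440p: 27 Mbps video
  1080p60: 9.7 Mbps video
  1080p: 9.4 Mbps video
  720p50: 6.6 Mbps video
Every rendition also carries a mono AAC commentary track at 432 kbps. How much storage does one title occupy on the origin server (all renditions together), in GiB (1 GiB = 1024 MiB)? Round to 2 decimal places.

6.02 GiB

5 min = 300 s
Audio: 432 kbps = 0.432 Mbps.
Sum of rendition bitrates: (67+0.432) + (50+0.432) + (27+0.432) + (9.7+0.432) + (9.4+0.432) + (6.6+0.432) = 172.292 Mbps.
× 300 s = 51,688 Mb = 6,461 MB = 6.017 GiB.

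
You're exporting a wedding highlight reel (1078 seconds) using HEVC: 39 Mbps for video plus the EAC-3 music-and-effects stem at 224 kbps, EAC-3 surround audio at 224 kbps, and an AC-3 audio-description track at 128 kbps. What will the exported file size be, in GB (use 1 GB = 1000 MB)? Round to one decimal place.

5.3 GB

Audio total: 224 + 224 + 128 = 576 kbps = 0.576 Mbps.
Total bitrate: 39 + 0.576 = 39.576 Mbps.
Stream data: 39.576 Mbps × 1078 s = 42662.9 Mb.
42,663 Mb ÷ 8 = 5,333 MB → 5.333 GB.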